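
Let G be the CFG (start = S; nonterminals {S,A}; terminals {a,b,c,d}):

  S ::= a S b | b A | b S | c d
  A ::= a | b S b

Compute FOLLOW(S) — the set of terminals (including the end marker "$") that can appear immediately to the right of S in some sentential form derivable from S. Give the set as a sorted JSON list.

Compute FIRST by fixpoint:
[1]
  A via A→a: +{a}
  A via A→b S b: +{b}
  S via S→a S b: +{a}
  S via S→b A: +{b}
  S via S→c d: +{c}
  FIRST(S)={a,b,c}  FIRST(A)={a,b}
[2] (stable)
  FIRST(S)={a,b,c}  FIRST(A)={a,b}

FOLLOW sets:
initialize: $ ∈ FOLLOW(S)
iter 1:
  A→b S b: FOLLOW(S) ⊇ FIRST(b) = {b}; new: +{b}
  S→b A: FOLLOW(A) ⊇ FOLLOW(S) ⊇ {$,b}; new: +{$,b}
  FOLLOW[S]={$,b}  FOLLOW[A]={$,b}
iter 2: — fixpoint
  FOLLOW[S]={$,b}  FOLLOW[A]={$,b}

FOLLOW(S) = ["$", "b"]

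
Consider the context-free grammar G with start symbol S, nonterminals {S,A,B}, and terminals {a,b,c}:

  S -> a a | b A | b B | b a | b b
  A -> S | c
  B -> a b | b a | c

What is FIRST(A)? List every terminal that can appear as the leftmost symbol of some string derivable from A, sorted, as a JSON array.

FIRST sets, iterate to fixpoint:
[1]
  A via A→c: +{c}
  B via B→a b: +{a}
  B via B→b a: +{b}
  B via B→c: +{c}
  S via S→a a: +{a}
  S via S→b A: +{b}
  FIRST[S]={a,b}  FIRST[A]={c}  FIRST[B]={a,b,c}
[2]
  A via A→S: +{a,b}
  FIRST[S]={a,b}  FIRST[A]={a,b,c}  FIRST[B]={a,b,c}
[3] done
  FIRST[S]={a,b}  FIRST[A]={a,b,c}  FIRST[B]={a,b,c}

FIRST(A) = ["a", "b", "c"]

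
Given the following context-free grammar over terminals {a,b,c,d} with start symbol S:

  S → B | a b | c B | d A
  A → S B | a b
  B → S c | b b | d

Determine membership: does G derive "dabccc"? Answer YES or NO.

Convert to CNF:
  S -> S T2 | T0 T1 | T1 T1 | T2 B | T3 A | d
  A -> S B | T0 T1
  B -> S T2 | T1 T1 | d
  T0 -> a
  T1 -> b
  T2 -> c
  T3 -> d

Fill CYK table bottom-up:
  T[0,0] 'd' = {B,S,T3}  orig:{B,S}
  T[1,1] 'a' = {T0}  orig:{}
  T[2,2] 'b' = {T1}  orig:{}
  T[3,3] 'c' = {T2}  orig:{}
  T[4,4] 'c' = {T2}  orig:{}
  T[5,5] 'c' = {T2}  orig:{}
  T[0,1] 'da' = ∅
  T[1,2] 'ab' = {A,S}
  T[2,3] 'bc' = ∅
  T[3,4] 'cc' = ∅
  T[4,5] 'cc' = ∅
  T[0,2] 'dab' = {S}
  T[1,3] 'abc' = {B,S}
  T[2,4] 'bcc' = ∅
  T[3,5] 'ccc' = ∅
  T[0,3] 'dabc' = {A,B,S}
  T[1,4] 'abcc' = {B,S}
  T[2,5] 'bccc' = ∅
  T[0,4] 'dabcc' = {A,B,S}
  T[1,5] 'abccc' = {B,S}
  T[0,5] 'dabccc' = {A,B,S}

S ∈ T[0,5] ⇒ YES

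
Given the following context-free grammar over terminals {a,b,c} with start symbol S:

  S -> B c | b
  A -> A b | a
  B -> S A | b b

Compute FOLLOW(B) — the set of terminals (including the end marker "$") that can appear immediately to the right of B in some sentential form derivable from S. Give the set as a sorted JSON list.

Compute FIRST by fixpoint:
round 1:
  A via A→a: +{a}
  B via B→b b: +{b}
  S via S→B c: +{b}
  FIRST[S]={b}  FIRST[A]={a}  FIRST[B]={b}
round 2: (no change)
  FIRST[S]={b}  FIRST[A]={a}  FIRST[B]={b}

FOLLOW sets:
FOLLOW(S) := {$}
[1]
  A→A b: FOLLOW(A) ⊇ FIRST(b) = {b}; new: +{b}
  B→S A: FOLLOW(S) ⊇ FIRST(A) = {a}; new: +{a}
  S→B c: FOLLOW(B) ⊇ FIRST(c) = {c}; new: +{c}
  FOLLOW[S]={$,a}  FOLLOW[A]={b}  FOLLOW[B]={c}
[2]
  B→S A: FOLLOW(A) ⊇ FOLLOW(B) ⊇ {c}; new: +{c}
  FOLLOW[S]={$,a}  FOLLOW[A]={b,c}  FOLLOW[B]={c}
[3] done
  FOLLOW[S]={$,a}  FOLLOW[A]={b,c}  FOLLOW[B]={c}

FOLLOW(B) = ["c"]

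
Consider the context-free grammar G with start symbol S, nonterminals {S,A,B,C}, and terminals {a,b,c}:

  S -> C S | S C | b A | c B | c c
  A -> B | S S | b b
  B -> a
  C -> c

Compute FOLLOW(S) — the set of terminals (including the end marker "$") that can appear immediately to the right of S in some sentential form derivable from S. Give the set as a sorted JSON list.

FIRST iteration:
pass 1:
  A via A→b b: +{b}
  B via B→a: +{a}
  C via C→c: +{c}
  S via S→C S: +{c}
  S via S→b A: +{b}
  FIRST(S)={b,c}  FIRST(A)={b}  FIRST(B)={a}  FIRST(C)={c}
pass 2:
  A via A→B: +{a}
  A via A→S S: +{c}
  FIRST(S)={b,c}  FIRST(A)={a,b,c}  FIRST(B)={a}  FIRST(C)={c}
pass 3: done
  FIRST(S)={b,c}  FIRST(A)={a,b,c}  FIRST(B)={a}  FIRST(C)={c}

FOLLOW sets:
initialize: $ ∈ FOLLOW(S)
iter 1:
  A→S S: FOLLOW(S) ⊇ FIRST(S) = {b,c}; new: +{b,c}
  S→C S: FOLLOW(C) ⊇ FIRST(S) = {b,c}; new: +{b,c}
  S→S C: FOLLOW(C) ⊇ FOLLOW(S) ⊇ {$,b,c}; new: +{$}
  S→b A: FOLLOW(A) ⊇ FOLLOW(S) ⊇ {$,b,c}; new: +{$,b,c}
  S→c B: FOLLOW(B) ⊇ FOLLOW(S) ⊇ {$,b,c}; new: +{$,b,c}
  FOLLOW(S)={$,b,c}  FOLLOW(A)={$,b,c}  FOLLOW(B)={$,b,c}  FOLLOW(C)={$,b,c}
iter 2: — fixpoint
  FOLLOW(S)={$,b,c}  FOLLOW(A)={$,b,c}  FOLLOW(B)={$,b,c}  FOLLOW(C)={$,b,c}

FOLLOW(S) = ["$", "b", "c"]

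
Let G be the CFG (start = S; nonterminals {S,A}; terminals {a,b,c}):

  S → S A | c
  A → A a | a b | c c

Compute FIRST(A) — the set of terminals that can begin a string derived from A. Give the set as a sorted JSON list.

FIRST iteration:
pass 1:
  A via A→a b: +{a}
  A via A→c c: +{c}
  S via S→c: +{c}
  S: {c}  A: {a,c}
pass 2: — fixpoint
  S: {c}  A: {a,c}

FIRST(A) = ["a", "c"]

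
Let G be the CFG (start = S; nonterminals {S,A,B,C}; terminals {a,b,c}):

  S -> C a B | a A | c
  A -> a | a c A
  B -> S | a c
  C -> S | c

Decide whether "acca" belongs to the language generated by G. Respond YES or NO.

CNF form of G:
  S -> C X5 | T0 A | c
  A -> T0 X2 | a
  B -> C X3 | T0 A | T0 T1 | c
  C -> C X4 | T0 A | c
  T0 -> a
  T1 -> c
  X2 -> T1 A
  X3 -> T0 B
  X4 -> T0 B
  X5 -> T0 B

CYK fill:
  T[0,0] 'a' = {A,T0}  orig:{A}
  T[1,1] 'c' = {B,C,S,T1}  orig:{B,C,S}
  T[2,2] 'c' = {B,C,S,T1}  orig:{B,C,S}
  T[3,3] 'a' = {A,T0}  orig:{A}
  T[0,1] 'ac' = {B,X3,X4,X5}  orig:{B}
  T[1,2] 'cc' = ∅
  T[2,3] 'ca' = {X2}  orig:{}
  T[0,2] 'acc' = ∅
  T[1,3] 'cca' = ∅
  T[0,3] 'acca' = ∅

S ∉ T[0,3] ⇒ NO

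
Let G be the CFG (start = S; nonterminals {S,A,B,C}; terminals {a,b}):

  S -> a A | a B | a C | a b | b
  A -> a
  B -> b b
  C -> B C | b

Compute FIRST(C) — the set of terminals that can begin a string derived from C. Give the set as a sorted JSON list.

FIRST sets, iterate to fixpoint:
iter 1:
  A via A→a: +{a}
  B via B→b b: +{b}
  C via C→B C: +{b}
  S via S→a A: +{a}
  S via S→b: +{b}
  S: {a,b}  A: {a}  B: {b}  C: {b}
iter 2: (stable)
  S: {a,b}  A: {a}  B: {b}  C: {b}

FIRST(C) = ["b"]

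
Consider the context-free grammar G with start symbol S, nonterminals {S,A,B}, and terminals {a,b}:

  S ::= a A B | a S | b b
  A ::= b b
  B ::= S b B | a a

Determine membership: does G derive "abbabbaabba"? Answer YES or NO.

CNF form of G:
  S -> T0 T0 | T1 S | T1 X3
  A -> T0 T0
  B -> S X2 | T1 T1
  T0 -> b
  T1 -> a
  X2 -> T0 B
  X3 -> A B

CYK table (by increasing span):
  [0..0]={T1}  "a"  orig:{}
  [1..1]={T0}  "b"  orig:{}
  [2..2]={T0}  "b"  orig:{}
  [3..3]={T1}  "a"  orig:{}
  [4..4]={T0}  "b"  orig:{}
  [5..5]={T0}  "b"  orig:{}
  [6..6]={T1}  "a"  orig:{}
  [7..7]={T1}  "a"  orig:{}
  [8..8]={T0}  "b"  orig:{}
  [9..9]={T0}  "b"  orig:{}
  [10..10]={T1}  "a"  orig:{}
  [0..1]=∅  "ab"
  [1..2]={A,S}  "bb"
  [2..3]=∅  "ba"
  [3..4]=∅  "ab"
  [4..5]={A,S}  "bb"
  [5..6]=∅  "ba"
  [6..7]={B}  "aa"
  [7..8]=∅  "ab"
  [8..9]={A,S}  "bb"
  [9..10]=∅  "ba"
  [0..2]={S}  "abb"
  [1..3]=∅  "bba"
  [2..4]=∅  "bab"
  [3..5]={S}  "abb"
  [4..6]=∅  "bba"
  [5..7]={X2}  "baa"  orig:{}
  [6..8]=∅  "aab"
  [7..9]={S}  "abb"
  [8..10]=∅  "bba"
  [0..3]=∅  "abba"
  [1..4]=∅  "bbab"
  [2..5]=∅  "babb"
  [3..6]=∅  "abba"
  [4..7]={X3}  "bbaa"  orig:{}
  [5..8]=∅  "baab"
  [6..9]={S}  "aabb"
  [7..10]=∅  "abba"
  [0..4]=∅  "abbab"
  [1..5]=∅  "bbabb"
  [2..6]=∅  "babba"
  [3..7]={S}  "abbaa"
  [4..8]=∅  "bbaab"
  [5..9]=∅  "baabb"
  [6..10]=∅  "aabba"
  [0..5]=∅  "abbabb"
  [1..6]=∅  "bbabba"
  [2..7]=∅  "babbaa"
  [3..8]=∅  "abbaab"
  [4..9]=∅  "bbaabb"
  [5..10]=∅  "baabba"
  [0..6]=∅  "abbabba"
  [1..7]=∅  "bbabbaa"
  [2..8]=∅  "babbaab"
  [3..9]=∅  "abbaabb"
  [4..10]=∅  "bbaabba"
  [0..7]=∅  "abbabbaa"
  [1..8]=∅  "bbabbaab"
  [2..9]=∅  "babbaabb"
  [3..10]=∅  "abbaabba"
  [0..8]=∅  "abbabbaab"
  [1..9]=∅  "bbabbaabb"
  [2..10]=∅  "babbaabba"
  [0..9]=∅  "abbabbaabb"
  [1..10]=∅  "bbabbaabba"
  [0..10]=∅  "abbabbaabba"

S ∉ T[0,10] ⇒ NO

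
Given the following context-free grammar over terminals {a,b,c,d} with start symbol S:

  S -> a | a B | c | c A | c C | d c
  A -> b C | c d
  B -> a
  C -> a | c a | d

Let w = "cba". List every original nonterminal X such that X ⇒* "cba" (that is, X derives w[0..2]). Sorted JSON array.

CNF form of G:
  S -> T1 A | T1 C | T2 T1 | T3 B | a | c
  A -> T0 C | T1 T2
  B -> a
  C -> T1 T3 | a | d
  T0 -> b
  T1 -> c
  T2 -> d
  T3 -> a

CYK table (by increasing span) — only the sub-triangle for w[0..2]:
  T[0,0] 'c' = {S,T1}  orig:{S}
  T[1,1] 'b' = {T0}  orig:{}
  T[2,2] 'a' = {B,C,S,T3}  orig:{B,C,S}
  T[0,1] 'cb' = ∅
  T[1,2] 'ba' = {A}
  T[0,2] 'cba' = {S}

Original NTs in T[0,2] deriving "cba": ["S"]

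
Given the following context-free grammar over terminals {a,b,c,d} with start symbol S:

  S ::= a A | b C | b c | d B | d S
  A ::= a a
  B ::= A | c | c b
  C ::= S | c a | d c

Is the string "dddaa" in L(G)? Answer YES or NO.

Convert to CNF:
  S -> T0 A | T2 C | T2 T1 | T3 B | T3 S
  A -> T0 T0
  B -> T0 T0 | T1 T2 | c
  C -> T0 A | T1 T0 | T2 C | T2 T1 | T3 B | T3 S | T3 T1
  T0 -> a
  T1 -> c
  T2 -> b
  T3 -> d

CYK fill:
  T[0,0] 'd' = {T3}  orig:{}
  T[1,1] 'd' = {T3}  orig:{}
  T[2,2] 'd' = {T3}  orig:{}
  T[3,3] 'a' = {T0}  orig:{}
  T[4,4] 'a' = {T0}  orig:{}
  T[0,1] 'dd' = ∅
  T[1,2] 'dd' = ∅
  T[2,3] 'da' = ∅
  T[3,4] 'aa' = {A,B}
  T[0,2] 'ddd' = ∅
  T[1,3] 'dda' = ∅
  T[2,4] 'daa' = {C,S}
  T[0,3] 'ddda' = ∅
  T[1,4] 'ddaa' = {C,S}
  T[0,4] 'dddaa' = {C,S}

S ∈ T[0,4] ⇒ YES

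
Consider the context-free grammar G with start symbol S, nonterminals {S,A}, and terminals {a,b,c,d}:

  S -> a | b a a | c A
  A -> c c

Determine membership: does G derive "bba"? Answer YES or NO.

Convert to CNF:
  S -> T0 A | T1 X3 | a
  A -> T0 T0
  T0 -> c
  T1 -> b
  T2 -> a
  X3 -> T2 T2

CYK table (by increasing span):
  cell(0,0) b: {T1}  orig:{}
  cell(1,1) b: {T1}  orig:{}
  cell(2,2) a: {S,T2}  orig:{S}
  cell(0,1) bb: ∅
  cell(1,2) ba: ∅
  cell(0,2) bba: ∅

S ∉ T[0,2] ⇒ NO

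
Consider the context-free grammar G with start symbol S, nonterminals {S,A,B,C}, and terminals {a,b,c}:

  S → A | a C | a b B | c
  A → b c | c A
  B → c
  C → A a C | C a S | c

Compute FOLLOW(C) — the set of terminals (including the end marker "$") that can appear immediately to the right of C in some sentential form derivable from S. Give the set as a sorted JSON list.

Compute FIRST by fixpoint:
[1]
  A via A→b c: +{b}
  A via A→c A: +{c}
  B via B→c: +{c}
  C via C→A a C: +{b,c}
  S via S→A: +{b,c}
  S via S→a C: +{a}
  S: {a,b,c}  A: {b,c}  B: {c}  C: {b,c}
[2] done
  S: {a,b,c}  A: {b,c}  B: {c}  C: {b,c}

Compute FOLLOW by fixpoint:
FOLLOW(S) := {$}
round 1:
  C→A a C: FOLLOW(A) ⊇ FIRST(a) = {a}; new: +{a}
  C→C a S: FOLLOW(C) ⊇ FIRST(a) = {a}; new: +{a}
  C→C a S: FOLLOW(S) ⊇ FOLLOW(C) ⊇ {a}; new: +{a}
  S→A: FOLLOW(A) ⊇ FOLLOW(S) ⊇ {$,a}; new: +{$}
  S→a C: FOLLOW(C) ⊇ FOLLOW(S) ⊇ {$,a}; new: +{$}
  S→a b B: FOLLOW(B) ⊇ FOLLOW(S) ⊇ {$,a}; new: +{$,a}
  FOLLOW[S]={$,a}  FOLLOW[A]={$,a}  FOLLOW[B]={$,a}  FOLLOW[C]={$,a}
round 2: done
  FOLLOW[S]={$,a}  FOLLOW[A]={$,a}  FOLLOW[B]={$,a}  FOLLOW[C]={$,a}

FOLLOW(C) = ["$", "a"]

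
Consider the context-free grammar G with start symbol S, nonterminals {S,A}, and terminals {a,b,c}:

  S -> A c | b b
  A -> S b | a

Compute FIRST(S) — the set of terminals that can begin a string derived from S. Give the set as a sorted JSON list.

FIRST iteration:
round 1:
  A via A→a: +{a}
  S via S→A c: +{a}
  S via S→b b: +{b}
  S: {a,b}  A: {a}
round 2:
  A via A→S b: +{b}
  S: {a,b}  A: {a,b}
round 3: — fixpoint
  S: {a,b}  A: {a,b}

FIRST(S) = ["a", "b"]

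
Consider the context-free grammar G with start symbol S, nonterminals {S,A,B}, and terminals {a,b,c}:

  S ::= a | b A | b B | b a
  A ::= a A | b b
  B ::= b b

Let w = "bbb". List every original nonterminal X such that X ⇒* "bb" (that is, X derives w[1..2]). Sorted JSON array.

CNF form of G:
  S -> T1 A | T1 B | T1 T0 | a
  A -> T0 A | T1 T1
  B -> T1 T1
  T0 -> a
  T1 -> b

CYK table (by increasing span), restricted to cells inside w[1..2]:
  cell(1,1) b: {T1}  orig:{}
  cell(2,2) b: {T1}  orig:{}
  cell(1,2) bb: {A,B}

Original NTs in T[1,2] deriving "bb": ["A", "B"]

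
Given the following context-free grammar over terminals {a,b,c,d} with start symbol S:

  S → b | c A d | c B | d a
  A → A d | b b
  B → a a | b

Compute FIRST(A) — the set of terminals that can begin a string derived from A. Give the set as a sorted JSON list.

FIRST iteration:
pass 1:
  A via A→b b: +{b}
  B via B→a a: +{a}
  B via B→b: +{b}
  S via S→b: +{b}
  S via S→c A d: +{c}
  S via S→d a: +{d}
  FIRST(S)={b,c,d}  FIRST(A)={b}  FIRST(B)={a,b}
pass 2: (no change)
  FIRST(S)={b,c,d}  FIRST(A)={b}  FIRST(B)={a,b}

FIRST(A) = ["b"]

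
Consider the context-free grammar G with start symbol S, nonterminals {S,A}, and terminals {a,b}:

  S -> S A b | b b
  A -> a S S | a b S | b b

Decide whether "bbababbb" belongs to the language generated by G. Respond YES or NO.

CNF form of G:
  S -> S X4 | T1 T1
  A -> T0 X2 | T0 X3 | T1 T1
  T0 -> a
  T1 -> b
  X2 -> S S
  X3 -> T1 S
  X4 -> A T1

CYK table (by increasing span):
  cell(0,0) b: {T1}  orig:{}
  cell(1,1) b: {T1}  orig:{}
  cell(2,2) a: {T0}  orig:{}
  cell(3,3) b: {T1}  orig:{}
  cell(4,4) a: {T0}  orig:{}
  cell(5,5) b: {T1}  orig:{}
  cell(6,6) b: {T1}  orig:{}
  cell(7,7) b: {T1}  orig:{}
  cell(0,1) bb: {A,S}
  cell(1,2) ba: ∅
  cell(2,3) ab: ∅
  cell(3,4) ba: ∅
  cell(4,5) ab: ∅
  cell(5,6) bb: {A,S}
  cell(6,7) bb: {A,S}
  cell(0,2) bba: ∅
  cell(1,3) bab: ∅
  cell(2,4) aba: ∅
  cell(3,5) bab: ∅
  cell(4,6) abb: ∅
  cell(5,7) bbb: {X3,X4}  orig:{}
  cell(0,3) bbab: ∅
  cell(1,4) baba: ∅
  cell(2,5) abab: ∅
  cell(3,6) babb: ∅
  cell(4,7) abbb: {A}
  cell(0,4) bbaba: ∅
  cell(1,5) babab: ∅
  cell(2,6) ababb: ∅
  cell(3,7) babbb: ∅
  cell(0,5) bbabab: ∅
  cell(1,6) bababb: ∅
  cell(2,7) ababbb: ∅
  cell(0,6) bbababb: ∅
  cell(1,7) bababbb: ∅
  cell(0,7) bbababbb: ∅

S ∉ T[0,7] ⇒ NO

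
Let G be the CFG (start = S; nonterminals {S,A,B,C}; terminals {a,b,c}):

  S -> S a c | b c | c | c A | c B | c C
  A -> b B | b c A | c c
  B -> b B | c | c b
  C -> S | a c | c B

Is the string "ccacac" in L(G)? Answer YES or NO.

CNF form of G:
  S -> S X5 | T0 T1 | T1 A | T1 B | T1 C | c
  A -> T0 B | T0 X3 | T1 T1
  B -> T0 B | T1 T0 | c
  C -> S X4 | T0 T1 | T1 A | T1 B | T1 C | T2 T1 | c
  T0 -> b
  T1 -> c
  T2 -> a
  X3 -> T1 A
  X4 -> T2 T1
  X5 -> T2 T1

CYK table (by increasing span):
  [0..0]={B,C,S,T1}  "c"  orig:{B,C,S}
  [1..1]={B,C,S,T1}  "c"  orig:{B,C,S}
  [2..2]={T2}  "a"  orig:{}
  [3..3]={B,C,S,T1}  "c"  orig:{B,C,S}
  [4..4]={T2}  "a"  orig:{}
  [5..5]={B,C,S,T1}  "c"  orig:{B,C,S}
  [0..1]={A,C,S}  "cc"
  [1..2]=∅  "ca"
  [2..3]={C,X4,X5}  "ac"  orig:{C}
  [3..4]=∅  "ca"
  [4..5]={C,X4,X5}  "ac"  orig:{C}
  [0..2]=∅  "cca"
  [1..3]={C,S}  "cac"
  [2..4]=∅  "aca"
  [3..5]={C,S}  "cac"
  [0..3]={C,S}  "ccac"
  [1..4]=∅  "caca"
  [2..5]=∅  "acac"
  [0..4]=∅  "ccaca"
  [1..5]={C,S}  "cacac"
  [0..5]={C,S}  "ccacac"

S ∈ T[0,5] ⇒ YES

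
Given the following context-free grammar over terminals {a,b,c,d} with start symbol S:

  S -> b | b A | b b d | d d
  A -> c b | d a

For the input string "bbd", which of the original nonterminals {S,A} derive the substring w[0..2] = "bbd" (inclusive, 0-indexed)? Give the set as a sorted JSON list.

CNF form of G:
  S -> T1 A | T1 X4 | T2 T2 | b
  A -> T0 T1 | T2 T3
  T0 -> c
  T1 -> b
  T2 -> d
  T3 -> a
  X4 -> T1 T2

CYK table (by increasing span) — only the sub-triangle for w[0..2]:
  T[0,0] 'b' = {S,T1}  orig:{S}
  T[1,1] 'b' = {S,T1}  orig:{S}
  T[2,2] 'd' = {T2}  orig:{}
  T[0,1] 'bb' = ∅
  T[1,2] 'bd' = {X4}  orig:{}
  T[0,2] 'bbd' = {S}

Original NTs in T[0,2] deriving "bbd": ["S"]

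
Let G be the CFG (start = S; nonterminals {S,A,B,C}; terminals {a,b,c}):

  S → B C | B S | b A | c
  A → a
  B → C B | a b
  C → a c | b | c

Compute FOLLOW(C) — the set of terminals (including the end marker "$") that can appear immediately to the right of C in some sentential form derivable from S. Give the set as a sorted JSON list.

Compute FIRST by fixpoint:
pass 1:
  A via A→a: +{a}
  B via B→a b: +{a}
  C via C→a c: +{a}
  C via C→b: +{b}
  C via C→c: +{c}
  S via S→B C: +{a}
  S via S→b A: +{b}
  S via S→c: +{c}
  FIRST(S)={a,b,c}  FIRST(A)={a}  FIRST(B)={a}  FIRST(C)={a,b,c}
pass 2:
  B via B→C B: +{b,c}
  FIRST(S)={a,b,c}  FIRST(A)={a}  FIRST(B)={a,b,c}  FIRST(C)={a,b,c}
pass 3: — fixpoint
  FIRST(S)={a,b,c}  FIRST(A)={a}  FIRST(B)={a,b,c}  FIRST(C)={a,b,c}

FOLLOW sets:
FOLLOW(S) := {$}
round 1:
  B→C B: FOLLOW(C) ⊇ FIRST(B) = {a,b,c}; new: +{a,b,c}
  S→B C: FOLLOW(B) ⊇ FIRST(C) = {a,b,c}; new: +{a,b,c}
  S→B C: FOLLOW(C) ⊇ FOLLOW(S) ⊇ {$}; new: +{$}
  S→b A: FOLLOW(A) ⊇ FOLLOW(S) ⊇ {$}; new: +{$}
  FOLLOW(S)={$}  FOLLOW(A)={$}  FOLLOW(B)={a,b,c}  FOLLOW(C)={$,a,b,c}
round 2: (stable)
  FOLLOW(S)={$}  FOLLOW(A)={$}  FOLLOW(B)={a,b,c}  FOLLOW(C)={$,a,b,c}

FOLLOW(C) = ["$", "a", "b", "c"]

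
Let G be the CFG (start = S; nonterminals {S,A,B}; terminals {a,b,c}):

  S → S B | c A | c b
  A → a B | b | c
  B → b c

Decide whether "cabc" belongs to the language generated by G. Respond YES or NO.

Convert to CNF:
  S -> S B | T2 A | T2 T1
  A -> T0 B | b | c
  B -> T1 T2
  T0 -> a
  T1 -> b
  T2 -> c

CYK fill:
  T[0,0] 'c' = {A,T2}  orig:{A}
  T[1,1] 'a' = {T0}  orig:{}
  T[2,2] 'b' = {A,T1}  orig:{A}
  T[3,3] 'c' = {A,T2}  orig:{A}
  T[0,1] 'ca' = ∅
  T[1,2] 'ab' = ∅
  T[2,3] 'bc' = {B}
  T[0,2] 'cab' = ∅
  T[1,3] 'abc' = {A}
  T[0,3] 'cabc' = {S}

S ∈ T[0,3] ⇒ YES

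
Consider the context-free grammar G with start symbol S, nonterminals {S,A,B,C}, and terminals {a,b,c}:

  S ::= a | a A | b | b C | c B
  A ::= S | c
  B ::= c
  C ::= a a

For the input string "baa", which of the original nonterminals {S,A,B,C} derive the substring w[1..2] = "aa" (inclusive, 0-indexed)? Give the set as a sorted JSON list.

CNF form of G:
  S -> T0 A | T1 C | T2 B | a | b
  A -> T0 A | T1 C | T2 B | a | b | c
  B -> c
  C -> T0 T0
  T0 -> a
  T1 -> b
  T2 -> c

CYK fill (cells [i..j] with 1 ≤ i ≤ j ≤ 2 only):
  [1..1]={A,S,T0}  "a"  orig:{A,S}
  [2..2]={A,S,T0}  "a"  orig:{A,S}
  [1..2]={A,C,S}  "aa"

Original NTs in T[1,2] deriving "aa": ["A", "C", "S"]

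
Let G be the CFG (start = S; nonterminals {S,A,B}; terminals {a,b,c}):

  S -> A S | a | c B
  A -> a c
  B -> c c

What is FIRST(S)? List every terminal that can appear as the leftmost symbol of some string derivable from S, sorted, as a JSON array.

FIRST iteration:
round 1:
  A via A→a c: +{a}
  B via B→c c: +{c}
  S via S→A S: +{a}
  S via S→c B: +{c}
  FIRST(S)={a,c}  FIRST(A)={a}  FIRST(B)={c}
round 2: (no change)
  FIRST(S)={a,c}  FIRST(A)={a}  FIRST(B)={c}

FIRST(S) = ["a", "c"]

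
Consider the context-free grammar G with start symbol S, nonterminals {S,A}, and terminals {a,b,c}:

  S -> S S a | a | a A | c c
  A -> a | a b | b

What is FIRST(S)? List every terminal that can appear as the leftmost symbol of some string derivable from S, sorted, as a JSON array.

FIRST iteration:
[1]
  A via A→a: +{a}
  A via A→b: +{b}
  S via S→a: +{a}
  S via S→c c: +{c}
  FIRST[S]={a,c}  FIRST[A]={a,b}
[2] (no change)
  FIRST[S]={a,c}  FIRST[A]={a,b}

FIRST(S) = ["a", "c"]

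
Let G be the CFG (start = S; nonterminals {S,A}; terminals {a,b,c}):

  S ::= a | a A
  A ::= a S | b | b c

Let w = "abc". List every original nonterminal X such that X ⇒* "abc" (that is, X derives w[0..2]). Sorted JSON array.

Convert to CNF:
  S -> T0 A | a
  A -> T0 S | T1 T2 | b
  T0 -> a
  T1 -> b
  T2 -> c

Fill CYK table bottom-up, restricted to cells inside w[0..2]:
  T[0,0] 'a' = {S,T0}  orig:{S}
  T[1,1] 'b' = {A,T1}  orig:{A}
  T[2,2] 'c' = {T2}  orig:{}
  T[0,1] 'ab' = {S}
  T[1,2] 'bc' = {A}
  T[0,2] 'abc' = {S}

Original NTs in T[0,2] deriving "abc": ["S"]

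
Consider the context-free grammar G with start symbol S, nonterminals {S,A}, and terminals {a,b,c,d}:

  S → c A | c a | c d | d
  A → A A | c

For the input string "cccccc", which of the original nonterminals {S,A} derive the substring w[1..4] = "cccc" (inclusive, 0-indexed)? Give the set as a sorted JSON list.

CNF form of G:
  S -> T0 A | T0 T1 | T0 T2 | d
  A -> A A | c
  T0 -> c
  T1 -> a
  T2 -> d

CYK fill, restricted to cells inside w[1..4]:
  [1..1]={A,T0}  "c"  orig:{A}
  [2..2]={A,T0}  "c"  orig:{A}
  [3..3]={A,T0}  "c"  orig:{A}
  [4..4]={A,T0}  "c"  orig:{A}
  [1..2]={A,S}  "cc"
  [2..3]={A,S}  "cc"
  [3..4]={A,S}  "cc"
  [1..3]={A,S}  "ccc"
  [2..4]={A,S}  "ccc"
  [1..4]={A,S}  "cccc"

Original NTs in T[1,4] deriving "cccc": ["A", "S"]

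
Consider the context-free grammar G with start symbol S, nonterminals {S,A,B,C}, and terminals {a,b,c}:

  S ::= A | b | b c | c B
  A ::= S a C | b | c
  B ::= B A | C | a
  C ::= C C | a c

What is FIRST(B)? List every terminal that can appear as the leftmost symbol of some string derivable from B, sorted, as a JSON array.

FIRST sets, iterate to fixpoint:
iter 1:
  A via A→b: +{b}
  A via A→c: +{c}
  B via B→a: +{a}
  C via C→a c: +{a}
  S via S→A: +{b,c}
  S: {b,c}  A: {b,c}  B: {a}  C: {a}
iter 2: — fixpoint
  S: {b,c}  A: {b,c}  B: {a}  C: {a}

FIRST(B) = ["a"]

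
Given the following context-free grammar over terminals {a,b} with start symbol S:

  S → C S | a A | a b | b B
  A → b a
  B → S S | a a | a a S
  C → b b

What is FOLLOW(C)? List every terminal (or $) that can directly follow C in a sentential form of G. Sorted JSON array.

FIRST iteration:
pass 1:
  A via A→b a: +{b}
  B via B→a a: +{a}
  C via C→b b: +{b}
  S via S→C S: +{b}
  S via S→a A: +{a}
  S: {a,b}  A: {b}  B: {a}  C: {b}
pass 2:
  B via B→S S: +{b}
  S: {a,b}  A: {b}  B: {a,b}  C: {b}
pass 3: (no change)
  S: {a,b}  A: {b}  B: {a,b}  C: {b}

FOLLOW iteration:
initialize: $ ∈ FOLLOW(S)
[1]
  B→S S: FOLLOW(S) ⊇ FIRST(S) = {a,b}; new: +{a,b}
  S→C S: FOLLOW(C) ⊇ FIRST(S) = {a,b}; new: +{a,b}
  S→a A: FOLLOW(A) ⊇ FOLLOW(S) ⊇ {$,a,b}; new: +{$,a,b}
  S→b B: FOLLOW(B) ⊇ FOLLOW(S) ⊇ {$,a,b}; new: +{$,a,b}
  S: {$,a,b}  A: {$,a,b}  B: {$,a,b}  C: {a,b}
[2] (stable)
  S: {$,a,b}  A: {$,a,b}  B: {$,a,b}  C: {a,b}

FOLLOW(C) = ["a", "b"]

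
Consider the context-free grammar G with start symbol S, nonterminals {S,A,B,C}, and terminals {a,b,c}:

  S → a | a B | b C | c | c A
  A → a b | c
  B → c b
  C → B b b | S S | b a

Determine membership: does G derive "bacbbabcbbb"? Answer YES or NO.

Convert to CNF:
  S -> T0 B | T1 C | T2 A | a | c
  A -> T0 T1 | c
  B -> T2 T1
  C -> B X3 | S S | T1 T0
  T0 -> a
  T1 -> b
  T2 -> c
  X3 -> T1 T1

CYK table (by increasing span):
  cell(0,0) b: {T1}  orig:{}
  cell(1,1) a: {S,T0}  orig:{S}
  cell(2,2) c: {A,S,T2}  orig:{A,S}
  cell(3,3) b: {T1}  orig:{}
  cell(4,4) b: {T1}  orig:{}
  cell(5,5) a: {S,T0}  orig:{S}
  cell(6,6) b: {T1}  orig:{}
  cell(7,7) c: {A,S,T2}  orig:{A,S}
  cell(8,8) b: {T1}  orig:{}
  cell(9,9) b: {T1}  orig:{}
  cell(10,10) b: {T1}  orig:{}
  cell(0,1) ba: {C}
  cell(1,2) ac: {C}
  cell(2,3) cb: {B}
  cell(3,4) bb: {X3}  orig:{}
  cell(4,5) ba: {C}
  cell(5,6) ab: {A}
  cell(6,7) bc: ∅
  cell(7,8) cb: {B}
  cell(8,9) bb: {X3}  orig:{}
  cell(9,10) bb: {X3}  orig:{}
  cell(0,2) bac: {S}
  cell(1,3) acb: {S}
  cell(2,4) cbb: ∅
  cell(3,5) bba: {S}
  cell(4,6) bab: ∅
  cell(5,7) abc: ∅
  cell(6,8) bcb: ∅
  cell(7,9) cbb: ∅
  cell(8,10) bbb: ∅
  cell(0,3) bacb: ∅
  cell(1,4) acbb: ∅
  cell(2,5) cbba: {C}
  cell(3,6) bbab: ∅
  cell(4,7) babc: ∅
  cell(5,8) abcb: ∅
  cell(6,9) bcbb: ∅
  cell(7,10) cbbb: {C}
  cell(0,4) bacbb: ∅
  cell(1,5) acbba: ∅
  cell(2,6) cbbab: ∅
  cell(3,7) bbabc: ∅
  cell(4,8) babcb: ∅
  cell(5,9) abcbb: ∅
  cell(6,10) bcbbb: {S}
  cell(0,5) bacbba: {C}
  cell(1,6) acbbab: ∅
  cell(2,7) cbbabc: ∅
  cell(3,8) bbabcb: ∅
  cell(4,9) babcbb: ∅
  cell(5,10) abcbbb: {C}
  cell(0,6) bacbbab: ∅
  cell(1,7) acbbabc: ∅
  cell(2,8) cbbabcb: ∅
  cell(3,9) bbabcbb: ∅
  cell(4,10) babcbbb: {S}
  cell(0,7) bacbbabc: ∅
  cell(1,8) acbbabcb: ∅
  cell(2,9) cbbabcbb: ∅
  cell(3,10) bbabcbbb: {C}
  cell(0,8) bacbbabcb: ∅
  cell(1,9) acbbabcbb: ∅
  cell(2,10) cbbabcbbb: ∅
  cell(0,9) bacbbabcbb: ∅
  cell(1,10) acbbabcbbb: {C}
  cell(0,10) bacbbabcbbb: {S}

S ∈ T[0,10] ⇒ YES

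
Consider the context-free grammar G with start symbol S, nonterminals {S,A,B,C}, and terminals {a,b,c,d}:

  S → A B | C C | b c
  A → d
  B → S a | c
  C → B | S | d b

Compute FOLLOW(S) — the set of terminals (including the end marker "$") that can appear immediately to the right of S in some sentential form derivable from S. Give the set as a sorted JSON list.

FIRST sets, iterate to fixpoint:
[1]
  A via A→d: +{d}
  B via B→c: +{c}
  C via C→B: +{c}
  C via C→d b: +{d}
  S via S→A B: +{d}
  S via S→C C: +{c}
  S via S→b c: +{b}
  FIRST(S)={b,c,d}  FIRST(A)={d}  FIRST(B)={c}  FIRST(C)={c,d}
[2]
  B via B→S a: +{b,d}
  C via C→B: +{b}
  FIRST(S)={b,c,d}  FIRST(A)={d}  FIRST(B)={b,c,d}  FIRST(C)={b,c,d}
[3] — fixpoint
  FIRST(S)={b,c,d}  FIRST(A)={d}  FIRST(B)={b,c,d}  FIRST(C)={b,c,d}

FOLLOW sets:
FOLLOW(S) := {$}
round 1:
  B→S a: FOLLOW(S) ⊇ FIRST(a) = {a}; new: +{a}
  S→A B: FOLLOW(A) ⊇ FIRST(B) = {b,c,d}; new: +{b,c,d}
  S→A B: FOLLOW(B) ⊇ FOLLOW(S) ⊇ {$,a}; new: +{$,a}
  S→C C: FOLLOW(C) ⊇ FIRST(C) = {b,c,d}; new: +{b,c,d}
  S→C C: FOLLOW(C) ⊇ FOLLOW(S) ⊇ {$,a}; new: +{$,a}
  S: {$,a}  A: {b,c,d}  B: {$,a}  C: {$,a,b,c,d}
round 2:
  C→B: FOLLOW(B) ⊇ FOLLOW(C) ⊇ {$,a,b,c,d}; new: +{b,c,d}
  C→S: FOLLOW(S) ⊇ FOLLOW(C) ⊇ {$,a,b,c,d}; new: +{b,c,d}
  S: {$,a,b,c,d}  A: {b,c,d}  B: {$,a,b,c,d}  C: {$,a,b,c,d}
round 3: done
  S: {$,a,b,c,d}  A: {b,c,d}  B: {$,a,b,c,d}  C: {$,a,b,c,d}

FOLLOW(S) = ["$", "a", "b", "c", "d"]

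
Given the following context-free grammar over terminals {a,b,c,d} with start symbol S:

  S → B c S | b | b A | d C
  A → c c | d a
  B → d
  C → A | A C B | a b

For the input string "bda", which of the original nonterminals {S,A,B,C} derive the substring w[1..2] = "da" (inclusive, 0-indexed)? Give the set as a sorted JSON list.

Convert to CNF:
  S -> B X5 | T1 C | T3 A | b
  A -> T0 T0 | T1 T2
  B -> d
  C -> A X4 | T0 T0 | T1 T2 | T2 T3
  T0 -> c
  T1 -> d
  T2 -> a
  T3 -> b
  X4 -> C B
  X5 -> T0 S

Fill CYK table bottom-up — only the sub-triangle for w[1..2]:
  cell(1,1) d: {B,T1}  orig:{B}
  cell(2,2) a: {T2}  orig:{}
  cell(1,2) da: {A,C}

Original NTs in T[1,2] deriving "da": ["A", "C"]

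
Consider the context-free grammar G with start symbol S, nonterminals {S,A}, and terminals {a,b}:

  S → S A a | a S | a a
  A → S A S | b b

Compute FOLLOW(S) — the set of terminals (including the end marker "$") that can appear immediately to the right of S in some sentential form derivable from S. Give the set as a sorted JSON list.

FIRST sets, iterate to fixpoint:
pass 1:
  A via A→b b: +{b}
  S via S→a S: +{a}
  FIRST[S]={a}  FIRST[A]={b}
pass 2:
  A via A→S A S: +{a}
  FIRST[S]={a}  FIRST[A]={a,b}
pass 3: — fixpoint
  FIRST[S]={a}  FIRST[A]={a,b}

Compute FOLLOW by fixpoint:
seed FOLLOW(S) with $
round 1:
  A→S A S: FOLLOW(S) ⊇ FIRST(A) = {a,b}; new: +{a,b}
  A→S A S: FOLLOW(A) ⊇ FIRST(S) = {a}; new: +{a}
  S: {$,a,b}  A: {a}
round 2: (stable)
  S: {$,a,b}  A: {a}

FOLLOW(S) = ["$", "a", "b"]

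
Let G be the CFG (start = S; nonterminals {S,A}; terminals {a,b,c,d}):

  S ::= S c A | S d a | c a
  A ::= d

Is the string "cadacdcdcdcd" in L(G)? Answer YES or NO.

Convert to CNF:
  S -> S X3 | S X4 | T0 T2
  A -> d
  T0 -> c
  T1 -> d
  T2 -> a
  X3 -> T0 A
  X4 -> T1 T2

Fill CYK table bottom-up:
  cell(0,0) c: {T0}  orig:{}
  cell(1,1) a: {T2}  orig:{}
  cell(2,2) d: {A,T1}  orig:{A}
  cell(3,3) a: {T2}  orig:{}
  cell(4,4) c: {T0}  orig:{}
  cell(5,5) d: {A,T1}  orig:{A}
  cell(6,6) c: {T0}  orig:{}
  cell(7,7) d: {A,T1}  orig:{A}
  cell(8,8) c: {T0}  orig:{}
  cell(9,9) d: {A,T1}  orig:{A}
  cell(10,10) c: {T0}  orig:{}
  cell(11,11) d: {A,T1}  orig:{A}
  cell(0,1) ca: {S}
  cell(1,2) ad: ∅
  cell(2,3) da: {X4}  orig:{}
  cell(3,4) ac: ∅
  cell(4,5) cd: {X3}  orig:{}
  cell(5,6) dc: ∅
  cell(6,7) cd: {X3}  orig:{}
  cell(7,8) dc: ∅
  cell(8,9) cd: {X3}  orig:{}
  cell(9,10) dc: ∅
  cell(10,11) cd: {X3}  orig:{}
  cell(0,2) cad: ∅
  cell(1,3) ada: ∅
  cell(2,4) dac: ∅
  cell(3,5) acd: ∅
  cell(4,6) cdc: ∅
  cell(5,7) dcd: ∅
  cell(6,8) cdc: ∅
  cell(7,9) dcd: ∅
  cell(8,10) cdc: ∅
  cell(9,11) dcd: ∅
  cell(0,3) cada: {S}
  cell(1,4) adac: ∅
  cell(2,5) dacd: ∅
  cell(3,6) acdc: ∅
  cell(4,7) cdcd: ∅
  cell(5,8) dcdc: ∅
  cell(6,9) cdcd: ∅
  cell(7,10) dcdc: ∅
  cell(8,11) cdcd: ∅
  cell(0,4) cadac: ∅
  cell(1,5) adacd: ∅
  cell(2,6) dacdc: ∅
  cell(3,7) acdcd: ∅
  cell(4,8) cdcdc: ∅
  cell(5,9) dcdcd: ∅
  cell(6,10) cdcdc: ∅
  cell(7,11) dcdcd: ∅
  cell(0,5) cadacd: {S}
  cell(1,6) adacdc: ∅
  cell(2,7) dacdcd: ∅
  cell(3,8) acdcdc: ∅
  cell(4,9) cdcdcd: ∅
  cell(5,10) dcdcdc: ∅
  cell(6,11) cdcdcd: ∅
  cell(0,6) cadacdc: ∅
  cell(1,7) adacdcd: ∅
  cell(2,8) dacdcdc: ∅
  cell(3,9) acdcdcd: ∅
  cell(4,10) cdcdcdc: ∅
  cell(5,11) dcdcdcd: ∅
  cell(0,7) cadacdcd: {S}
  cell(1,8) adacdcdc: ∅
  cell(2,9) dacdcdcd: ∅
  cell(3,10) acdcdcdc: ∅
  cell(4,11) cdcdcdcd: ∅
  cell(0,8) cadacdcdc: ∅
  cell(1,9) adacdcdcd: ∅
  cell(2,10) dacdcdcdc: ∅
  cell(3,11) acdcdcdcd: ∅
  cell(0,9) cadacdcdcd: {S}
  cell(1,10) adacdcdcdc: ∅
  cell(2,11) dacdcdcdcd: ∅
  cell(0,10) cadacdcdcdc: ∅
  cell(1,11) adacdcdcdcd: ∅
  cell(0,11) cadacdcdcdcd: {S}

S ∈ T[0,11] ⇒ YES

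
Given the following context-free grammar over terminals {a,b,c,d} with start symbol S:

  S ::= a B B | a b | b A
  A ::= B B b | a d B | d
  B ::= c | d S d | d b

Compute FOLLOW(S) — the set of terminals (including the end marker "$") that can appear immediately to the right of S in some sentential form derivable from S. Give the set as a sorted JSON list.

Compute FIRST by fixpoint:
iter 1:
  A via A→a d B: +{a}
  A via A→d: +{d}
  B via B→c: +{c}
  B via B→d S d: +{d}
  S via S→a B B: +{a}
  S via S→b A: +{b}
  FIRST(S)={a,b}  FIRST(A)={a,d}  FIRST(B)={c,d}
iter 2:
  A via A→B B b: +{c}
  FIRST(S)={a,b}  FIRST(A)={a,c,d}  FIRST(B)={c,d}
iter 3: (stable)
  FIRST(S)={a,b}  FIRST(A)={a,c,d}  FIRST(B)={c,d}

FOLLOW sets:
initialize: $ ∈ FOLLOW(S)
[1]
  A→B B b: FOLLOW(B) ⊇ FIRST(B) = {c,d}; new: +{c,d}
  A→B B b: FOLLOW(B) ⊇ FIRST(b) = {b}; new: +{b}
  B→d S d: FOLLOW(S) ⊇ FIRST(d) = {d}; new: +{d}
  S→a B B: FOLLOW(B) ⊇ FOLLOW(S) ⊇ {$,d}; new: +{$}
  S→b A: FOLLOW(A) ⊇ FOLLOW(S) ⊇ {$,d}; new: +{$,d}
  FOLLOW(S)={$,d}  FOLLOW(A)={$,d}  FOLLOW(B)={$,b,c,d}
[2] (no change)
  FOLLOW(S)={$,d}  FOLLOW(A)={$,d}  FOLLOW(B)={$,b,c,d}

FOLLOW(S) = ["$", "d"]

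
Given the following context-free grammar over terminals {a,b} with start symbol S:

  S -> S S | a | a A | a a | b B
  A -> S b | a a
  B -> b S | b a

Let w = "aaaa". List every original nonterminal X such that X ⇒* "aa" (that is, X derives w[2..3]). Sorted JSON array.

Convert to CNF:
  S -> S S | T0 B | T1 A | T1 T1 | a
  A -> S T0 | T1 T1
  B -> T0 S | T0 T1
  T0 -> b
  T1 -> a

CYK table (by increasing span) — only the sub-triangle for w[2..3]:
  T[2,2] 'a' = {S,T1}  orig:{S}
  T[3,3] 'a' = {S,T1}  orig:{S}
  T[2,3] 'aa' = {A,S}

Original NTs in T[2,3] deriving "aa": ["A", "S"]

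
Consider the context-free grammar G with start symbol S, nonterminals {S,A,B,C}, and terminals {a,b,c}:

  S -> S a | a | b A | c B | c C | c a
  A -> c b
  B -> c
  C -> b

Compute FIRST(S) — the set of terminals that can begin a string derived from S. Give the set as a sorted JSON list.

FIRST iteration:
round 1:
  A via A→c b: +{c}
  B via B→c: +{c}
  C via C→b: +{b}
  S via S→a: +{a}
  S via S→b A: +{b}
  S via S→c B: +{c}
  FIRST[S]={a,b,c}  FIRST[A]={c}  FIRST[B]={c}  FIRST[C]={b}
round 2: done
  FIRST[S]={a,b,c}  FIRST[A]={c}  FIRST[B]={c}  FIRST[C]={b}

FIRST(S) = ["a", "b", "c"]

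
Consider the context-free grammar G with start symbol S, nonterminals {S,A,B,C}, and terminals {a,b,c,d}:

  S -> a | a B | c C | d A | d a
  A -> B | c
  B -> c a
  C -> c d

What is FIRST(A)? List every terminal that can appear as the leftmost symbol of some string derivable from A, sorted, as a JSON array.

FIRST iteration:
round 1:
  A via A→c: +{c}
  B via B→c a: +{c}
  C via C→c d: +{c}
  S via S→a: +{a}
  S via S→c C: +{c}
  S via S→d A: +{d}
  S: {a,c,d}  A: {c}  B: {c}  C: {c}
round 2: (stable)
  S: {a,c,d}  A: {c}  B: {c}  C: {c}

FIRST(A) = ["c"]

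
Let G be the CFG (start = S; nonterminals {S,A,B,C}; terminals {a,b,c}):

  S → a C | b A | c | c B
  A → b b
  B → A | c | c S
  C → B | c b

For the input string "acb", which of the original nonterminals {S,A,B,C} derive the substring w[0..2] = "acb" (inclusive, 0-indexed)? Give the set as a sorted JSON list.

Convert to CNF:
  S -> T0 A | T1 B | T2 C | c
  A -> T0 T0
  B -> T0 T0 | T1 S | c
  C -> T0 T0 | T1 S | T1 T0 | c
  T0 -> b
  T1 -> c
  T2 -> a

Fill CYK table bottom-up, restricted to cells inside w[0..2]:
  cell(0,0) a: {T2}  orig:{}
  cell(1,1) c: {B,C,S,T1}  orig:{B,C,S}
  cell(2,2) b: {T0}  orig:{}
  cell(0,1) ac: {S}
  cell(1,2) cb: {C}
  cell(0,2) acb: {S}

Original NTs in T[0,2] deriving "acb": ["S"]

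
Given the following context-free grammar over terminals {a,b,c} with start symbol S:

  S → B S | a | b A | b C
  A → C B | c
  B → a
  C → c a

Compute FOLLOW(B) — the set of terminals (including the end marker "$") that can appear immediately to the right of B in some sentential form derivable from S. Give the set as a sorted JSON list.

FIRST iteration:
[1]
  A via A→c: +{c}
  B via B→a: +{a}
  C via C→c a: +{c}
  S via S→B S: +{a}
  S via S→b A: +{b}
  FIRST[S]={a,b}  FIRST[A]={c}  FIRST[B]={a}  FIRST[C]={c}
[2] (stable)
  FIRST[S]={a,b}  FIRST[A]={c}  FIRST[B]={a}  FIRST[C]={c}

Compute FOLLOW by fixpoint:
FOLLOW(S) := {$}
iter 1:
  A→C B: FOLLOW(C) ⊇ FIRST(B) = {a}; new: +{a}
  S→B S: FOLLOW(B) ⊇ FIRST(S) = {a,b}; new: +{a,b}
  S→b A: FOLLOW(A) ⊇ FOLLOW(S) ⊇ {$}; new: +{$}
  S→b C: FOLLOW(C) ⊇ FOLLOW(S) ⊇ {$}; new: +{$}
  FOLLOW[S]={$}  FOLLOW[A]={$}  FOLLOW[B]={a,b}  FOLLOW[C]={$,a}
iter 2:
  A→C B: FOLLOW(B) ⊇ FOLLOW(A) ⊇ {$}; new: +{$}
  FOLLOW[S]={$}  FOLLOW[A]={$}  FOLLOW[B]={$,a,b}  FOLLOW[C]={$,a}
iter 3: (no change)
  FOLLOW[S]={$}  FOLLOW[A]={$}  FOLLOW[B]={$,a,b}  FOLLOW[C]={$,a}

FOLLOW(B) = ["$", "a", "b"]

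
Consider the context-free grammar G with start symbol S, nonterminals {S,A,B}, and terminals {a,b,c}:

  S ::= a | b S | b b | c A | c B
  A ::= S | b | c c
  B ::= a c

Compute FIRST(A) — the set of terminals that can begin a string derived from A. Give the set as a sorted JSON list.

Compute FIRST by fixpoint:
[1]
  A via A→b: +{b}
  A via A→c c: +{c}
  B via B→a c: +{a}
  S via S→a: +{a}
  S via S→b S: +{b}
  S via S→c A: +{c}
  FIRST[S]={a,b,c}  FIRST[A]={b,c}  FIRST[B]={a}
[2]
  A via A→S: +{a}
  FIRST[S]={a,b,c}  FIRST[A]={a,b,c}  FIRST[B]={a}
[3] — fixpoint
  FIRST[S]={a,b,c}  FIRST[A]={a,b,c}  FIRST[B]={a}

FIRST(A) = ["a", "b", "c"]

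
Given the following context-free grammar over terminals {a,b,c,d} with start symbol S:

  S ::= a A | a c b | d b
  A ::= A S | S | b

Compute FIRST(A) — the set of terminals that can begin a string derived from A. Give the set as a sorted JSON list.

Compute FIRST by fixpoint:
pass 1:
  A via A→b: +{b}
  S via S→a A: +{a}
  S via S→d b: +{d}
  FIRST(S)={a,d}  FIRST(A)={b}
pass 2:
  A via A→S: +{a,d}
  FIRST(S)={a,d}  FIRST(A)={a,b,d}
pass 3: (stable)
  FIRST(S)={a,d}  FIRST(A)={a,b,d}

FIRST(A) = ["a", "b", "d"]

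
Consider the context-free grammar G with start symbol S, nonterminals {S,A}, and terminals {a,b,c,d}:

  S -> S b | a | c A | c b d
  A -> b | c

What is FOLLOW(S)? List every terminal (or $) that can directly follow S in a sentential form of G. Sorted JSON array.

FIRST iteration:
[1]
  A via A→b: +{b}
  A via A→c: +{c}
  S via S→a: +{a}
  S via S→c A: +{c}
  S: {a,c}  A: {b,c}
[2] — fixpoint
  S: {a,c}  A: {b,c}

FOLLOW sets:
FOLLOW(S) := {$}
round 1:
  S→S b: FOLLOW(S) ⊇ FIRST(b) = {b}; new: +{b}
  S→c A: FOLLOW(A) ⊇ FOLLOW(S) ⊇ {$,b}; new: +{$,b}
  FOLLOW[S]={$,b}  FOLLOW[A]={$,b}
round 2: done
  FOLLOW[S]={$,b}  FOLLOW[A]={$,b}

FOLLOW(S) = ["$", "b"]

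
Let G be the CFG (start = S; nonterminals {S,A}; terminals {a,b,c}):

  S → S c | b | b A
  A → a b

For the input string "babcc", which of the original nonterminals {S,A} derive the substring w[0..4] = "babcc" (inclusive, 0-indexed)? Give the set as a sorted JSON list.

CNF form of G:
  S -> S T2 | T1 A | b
  A -> T0 T1
  T0 -> a
  T1 -> b
  T2 -> c

CYK table (by increasing span), restricted to cells inside w[0..4]:
  T[0,0] 'b' = {S,T1}  orig:{S}
  T[1,1] 'a' = {T0}  orig:{}
  T[2,2] 'b' = {S,T1}  orig:{S}
  T[3,3] 'c' = {T2}  orig:{}
  T[4,4] 'c' = {T2}  orig:{}
  T[0,1] 'ba' = ∅
  T[1,2] 'ab' = {A}
  T[2,3] 'bc' = {S}
  T[3,4] 'cc' = ∅
  T[0,2] 'bab' = {S}
  T[1,3] 'abc' = ∅
  T[2,4] 'bcc' = {S}
  T[0,3] 'babc' = {S}
  T[1,4] 'abcc' = ∅
  T[0,4] 'babcc' = {S}

Original NTs in T[0,4] deriving "babcc": ["S"]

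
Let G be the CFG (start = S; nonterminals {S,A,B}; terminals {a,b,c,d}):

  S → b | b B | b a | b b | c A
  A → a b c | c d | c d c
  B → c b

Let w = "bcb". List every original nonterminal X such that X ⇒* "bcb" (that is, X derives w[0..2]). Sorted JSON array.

CNF form of G:
  S -> T1 B | T1 T0 | T1 T1 | T2 A | b
  A -> T0 X4 | T2 T3 | T2 X5
  B -> T2 T1
  T0 -> a
  T1 -> b
  T2 -> c
  T3 -> d
  X4 -> T1 T2
  X5 -> T3 T2

CYK fill — only the sub-triangle for w[0..2]:
  cell(0,0) b: {S,T1}  orig:{S}
  cell(1,1) c: {T2}  orig:{}
  cell(2,2) b: {S,T1}  orig:{S}
  cell(0,1) bc: {X4}  orig:{}
  cell(1,2) cb: {B}
  cell(0,2) bcb: {S}

Original NTs in T[0,2] deriving "bcb": ["S"]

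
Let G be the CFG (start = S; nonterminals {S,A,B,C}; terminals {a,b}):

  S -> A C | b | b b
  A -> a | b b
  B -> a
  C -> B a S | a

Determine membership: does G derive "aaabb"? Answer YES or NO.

Convert to CNF:
  S -> A C | T0 T0 | b
  A -> T0 T0 | a
  B -> a
  C -> B X2 | a
  T0 -> b
  T1 -> a
  X2 -> T1 S

CYK table (by increasing span):
  cell(0,0) a: {A,B,C,T1}  orig:{A,B,C}
  cell(1,1) a: {A,B,C,T1}  orig:{A,B,C}
  cell(2,2) a: {A,B,C,T1}  orig:{A,B,C}
  cell(3,3) b: {S,T0}  orig:{S}
  cell(4,4) b: {S,T0}  orig:{S}
  cell(0,1) aa: {S}
  cell(1,2) aa: {S}
  cell(2,3) ab: {X2}  orig:{}
  cell(3,4) bb: {A,S}
  cell(0,2) aaa: {X2}  orig:{}
  cell(1,3) aab: {C}
  cell(2,4) abb: {X2}  orig:{}
  cell(0,3) aaab: {S}
  cell(1,4) aabb: {C}
  cell(0,4) aaabb: {S}

S ∈ T[0,4] ⇒ YES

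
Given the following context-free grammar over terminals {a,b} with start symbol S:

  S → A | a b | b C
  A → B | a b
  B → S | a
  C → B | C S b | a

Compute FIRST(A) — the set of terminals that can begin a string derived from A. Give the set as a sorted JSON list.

FIRST sets, iterate to fixpoint:
iter 1:
  A via A→a b: +{a}
  B via B→a: +{a}
  C via C→B: +{a}
  S via S→A: +{a}
  S via S→b C: +{b}
  FIRST[S]={a,b}  FIRST[A]={a}  FIRST[B]={a}  FIRST[C]={a}
iter 2:
  B via B→S: +{b}
  C via C→B: +{b}
  FIRST[S]={a,b}  FIRST[A]={a}  FIRST[B]={a,b}  FIRST[C]={a,b}
iter 3:
  A via A→B: +{b}
  FIRST[S]={a,b}  FIRST[A]={a,b}  FIRST[B]={a,b}  FIRST[C]={a,b}
iter 4: (stable)
  FIRST[S]={a,b}  FIRST[A]={a,b}  FIRST[B]={a,b}  FIRST[C]={a,b}

FIRST(A) = ["a", "b"]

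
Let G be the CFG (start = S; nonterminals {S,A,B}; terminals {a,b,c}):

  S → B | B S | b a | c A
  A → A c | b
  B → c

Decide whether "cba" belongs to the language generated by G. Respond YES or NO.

CNF form of G:
  S -> B S | T0 A | T1 T2 | c
  A -> A T0 | b
  B -> c
  T0 -> c
  T1 -> b
  T2 -> a

CYK table (by increasing span):
  [0..0]={B,S,T0}  "c"  orig:{B,S}
  [1..1]={A,T1}  "b"  orig:{A}
  [2..2]={T2}  "a"  orig:{}
  [0..1]={S}  "cb"
  [1..2]={S}  "ba"
  [0..2]={S}  "cba"

S ∈ T[0,2] ⇒ YES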